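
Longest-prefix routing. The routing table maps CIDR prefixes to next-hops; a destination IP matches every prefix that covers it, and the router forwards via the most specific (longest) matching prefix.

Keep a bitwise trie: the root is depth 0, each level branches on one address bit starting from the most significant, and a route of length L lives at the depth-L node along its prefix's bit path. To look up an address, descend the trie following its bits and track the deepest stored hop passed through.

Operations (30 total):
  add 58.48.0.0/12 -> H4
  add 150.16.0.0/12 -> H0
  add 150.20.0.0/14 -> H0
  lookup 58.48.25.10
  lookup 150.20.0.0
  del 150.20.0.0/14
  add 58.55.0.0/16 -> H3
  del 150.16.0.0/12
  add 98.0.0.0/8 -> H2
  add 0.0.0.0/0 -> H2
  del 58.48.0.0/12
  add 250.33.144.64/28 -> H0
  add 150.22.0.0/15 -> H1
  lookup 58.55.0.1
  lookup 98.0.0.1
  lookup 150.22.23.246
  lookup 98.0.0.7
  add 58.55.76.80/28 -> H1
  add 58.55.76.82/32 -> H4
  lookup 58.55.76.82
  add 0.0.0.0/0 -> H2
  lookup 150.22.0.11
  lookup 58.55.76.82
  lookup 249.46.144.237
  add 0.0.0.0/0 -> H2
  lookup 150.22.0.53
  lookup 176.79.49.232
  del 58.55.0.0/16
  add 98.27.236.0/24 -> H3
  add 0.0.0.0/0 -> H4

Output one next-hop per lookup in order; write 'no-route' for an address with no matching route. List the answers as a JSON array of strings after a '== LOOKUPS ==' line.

Apply in order:
  add 58.48.0.0/12 -> H4 at depth 12
  add 150.16.0.0/12 -> H0 at depth 12
  add 150.20.0.0/14 -> H0 at depth 14
  ? 58.48.25.10  path d0:-→d1:-→d2:-→d3:-→d4:-→d5:-→d6:-→d7:-→d8:-→d9:-→d10:-→d11:-→d12:H4  best=H4
  ? 150.20.0.0  path d0:-→d1:-→d2:-→d3:-→d4:-→d5:-→d6:-→d7:-→d8:-→d9:-→d10:-→d11:-→d12:H0→d13:-→d14:H0  best=H0
  del 150.20.0.0/14 (clear depth 14)
  add 58.55.0.0/16 -> H3 at depth 16
  del 150.16.0.0/12 (clear depth 12)
  add 98.0.0.0/8 -> H2 at depth 8
  add 0.0.0.0/0 -> H2 at depth 0
  del 58.48.0.0/12 (clear depth 12)
  add 250.33.144.64/28 -> H0 at depth 28
  add 150.22.0.0/15 -> H1 at depth 15
  ? 58.55.0.1  path d0:H2→d1:-→d2:-→d3:-→d4:-→d5:-→d6:-→d7:-→d8:-→d9:-→d10:-→d11:-→d12:-→d13:-→d14:-→d15:-→d16:H3  best=H3
  ? 98.0.0.1  path d0:H2→d1:-→d2:-→d3:-→d4:-→d5:-→d6:-→d7:-→d8:H2  best=H2
  ? 150.22.23.246  path d0:H2→d1:-→d2:-→d3:-→d4:-→d5:-→d6:-→d7:-→d8:-→d9:-→d10:-→d11:-→d12:-→d13:-→d14:-→d15:H1  best=H1
  ? 98.0.0.7  path d0:H2→d1:-→d2:-→d3:-→d4:-→d5:-→d6:-→d7:-→d8:H2  best=H2
  add 58.55.76.80/28 -> H1 at depth 28
  add 58.55.76.82/32 -> H4 at depth 32
  ? 58.55.76.82  path d0:H2→d1:-→d2:-→d3:-→d4:-→d5:-→d6:-→d7:-→d8:-→d9:-→d10:-→d11:-→d12:-→d13:-→d14:-→d15:-→d16:H3→d17:-→d18:-→d19:-→d20:-→d21:-→d22:-→d23:-→d24:-→d25:-→d26:-→d27:-→d28:H1→d29:-→d30:-→d31:-→d32:H4  best=H4
  add 0.0.0.0/0 -> H2 at depth 0
  ? 150.22.0.11  path d0:H2→d1:-→d2:-→d3:-→d4:-→d5:-→d6:-→d7:-→d8:-→d9:-→d10:-→d11:-→d12:-→d13:-→d14:-→d15:H1  best=H1
  ? 58.55.76.82  path d0:H2→d1:-→d2:-→d3:-→d4:-→d5:-→d6:-→d7:-→d8:-→d9:-→d10:-→d11:-→d12:-→d13:-→d14:-→d15:-→d16:H3→d17:-→d18:-→d19:-→d20:-→d21:-→d22:-→d23:-→d24:-→d25:-→d26:-→d27:-→d28:H1→d29:-→d30:-→d31:-→d32:H4  best=H4
  ? 249.46.144.237  path d0:H2→d1:-→d2:-→d3:-→d4:-→d5:-→d6:-  best=H2
  add 0.0.0.0/0 -> H2 at depth 0
  ? 150.22.0.53  path d0:H2→d1:-→d2:-→d3:-→d4:-→d5:-→d6:-→d7:-→d8:-→d9:-→d10:-→d11:-→d12:-→d13:-→d14:-→d15:H1  best=H1
  ? 176.79.49.232  path d0:H2→d1:-→d2:-  best=H2
  del 58.55.0.0/16 (clear depth 16)
  add 98.27.236.0/24 -> H3 at depth 24
  add 0.0.0.0/0 -> H4 at depth 0

== LOOKUPS ==
["H4","H0","H3","H2","H1","H2","H4","H1","H4","H2","H1","H2"]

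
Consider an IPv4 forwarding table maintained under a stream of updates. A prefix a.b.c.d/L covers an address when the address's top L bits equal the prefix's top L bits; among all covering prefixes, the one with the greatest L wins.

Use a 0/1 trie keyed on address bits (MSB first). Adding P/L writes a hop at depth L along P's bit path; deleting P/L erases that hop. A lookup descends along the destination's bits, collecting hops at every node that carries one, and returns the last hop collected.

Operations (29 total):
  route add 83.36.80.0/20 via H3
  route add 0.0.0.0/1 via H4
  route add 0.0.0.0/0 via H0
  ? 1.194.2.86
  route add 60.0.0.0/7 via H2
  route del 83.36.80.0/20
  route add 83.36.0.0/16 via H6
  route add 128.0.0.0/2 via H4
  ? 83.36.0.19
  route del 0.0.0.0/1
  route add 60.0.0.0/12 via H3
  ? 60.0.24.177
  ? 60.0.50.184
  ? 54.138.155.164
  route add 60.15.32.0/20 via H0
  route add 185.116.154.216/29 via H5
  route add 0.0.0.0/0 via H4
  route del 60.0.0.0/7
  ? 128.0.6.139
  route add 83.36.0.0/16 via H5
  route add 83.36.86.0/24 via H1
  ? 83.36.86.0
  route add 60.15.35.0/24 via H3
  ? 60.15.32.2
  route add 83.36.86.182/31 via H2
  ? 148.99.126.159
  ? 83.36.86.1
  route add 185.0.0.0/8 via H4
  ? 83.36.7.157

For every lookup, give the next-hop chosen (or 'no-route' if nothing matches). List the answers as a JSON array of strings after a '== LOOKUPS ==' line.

Process each operation:
  + 83.36.80.0/20 (H3) depth=20
  + 0.0.0.0/1 (H4) depth=1
  + 0.0.0.0/0 (H0) depth=0
  ? 1.194.2.86  path d0:H0→d1:H4  best=H4
  + 60.0.0.0/7 (H2) depth=7
  - 83.36.80.0/20 clear@20
  + 83.36.0.0/16 (H6) depth=16
  + 128.0.0.0/2 (H4) depth=2
  ? 83.36.0.19  path d0:H0→d1:H4→d2:-→d3:-→d4:-→d5:-→d6:-→d7:-→d8:-→d9:-→d10:-→d11:-→d12:-→d13:-→d14:-→d15:-→d16:H6→d17:-  best=H6
  - 0.0.0.0/1 clear@1
  + 60.0.0.0/12 (H3) depth=12
  ? 60.0.24.177  path d0:H0→d1:-→d2:-→d3:-→d4:-→d5:-→d6:-→d7:H2→d8:-→d9:-→d10:-→d11:-→d12:H3  best=H3
  ? 60.0.50.184  path d0:H0→d1:-→d2:-→d3:-→d4:-→d5:-→d6:-→d7:H2→d8:-→d9:-→d10:-→d11:-→d12:H3  best=H3
  ? 54.138.155.164  path d0:H0→d1:-→d2:-→d3:-→d4:-  best=H0
  + 60.15.32.0/20 (H0) depth=20
  + 185.116.154.216/29 (H5) depth=29
  + 0.0.0.0/0 (H4) depth=0
  - 60.0.0.0/7 clear@7
  ? 128.0.6.139  path d0:H4→d1:-→d2:H4  best=H4
  + 83.36.0.0/16 (H5) depth=16
  + 83.36.86.0/24 (H1) depth=24
  ? 83.36.86.0  path d0:H4→d1:-→d2:-→d3:-→d4:-→d5:-→d6:-→d7:-→d8:-→d9:-→d10:-→d11:-→d12:-→d13:-→d14:-→d15:-→d16:H5→d17:-→d18:-→d19:-→d20:-→d21:-→d22:-→d23:-→d24:H1  best=H1
  + 60.15.35.0/24 (H3) depth=24
  ? 60.15.32.2  path d0:H4→d1:-→d2:-→d3:-→d4:-→d5:-→d6:-→d7:-→d8:-→d9:-→d10:-→d11:-→d12:H3→d13:-→d14:-→d15:-→d16:-→d17:-→d18:-→d19:-→d20:H0→d21:-→d22:-  best=H0
  + 83.36.86.182/31 (H2) depth=31
  ? 148.99.126.159  path d0:H4→d1:-→d2:H4  best=H4
  ? 83.36.86.1  path d0:H4→d1:-→d2:-→d3:-→d4:-→d5:-→d6:-→d7:-→d8:-→d9:-→d10:-→d11:-→d12:-→d13:-→d14:-→d15:-→d16:H5→d17:-→d18:-→d19:-→d20:-→d21:-→d22:-→d23:-→d24:H1  best=H1
  + 185.0.0.0/8 (H4) depth=8
  ? 83.36.7.157  path d0:H4→d1:-→d2:-→d3:-→d4:-→d5:-→d6:-→d7:-→d8:-→d9:-→d10:-→d11:-→d12:-→d13:-→d14:-→d15:-→d16:H5→d17:-  best=H5

== LOOKUPS ==
["H4","H6","H3","H3","H0","H4","H1","H0","H4","H1","H5"]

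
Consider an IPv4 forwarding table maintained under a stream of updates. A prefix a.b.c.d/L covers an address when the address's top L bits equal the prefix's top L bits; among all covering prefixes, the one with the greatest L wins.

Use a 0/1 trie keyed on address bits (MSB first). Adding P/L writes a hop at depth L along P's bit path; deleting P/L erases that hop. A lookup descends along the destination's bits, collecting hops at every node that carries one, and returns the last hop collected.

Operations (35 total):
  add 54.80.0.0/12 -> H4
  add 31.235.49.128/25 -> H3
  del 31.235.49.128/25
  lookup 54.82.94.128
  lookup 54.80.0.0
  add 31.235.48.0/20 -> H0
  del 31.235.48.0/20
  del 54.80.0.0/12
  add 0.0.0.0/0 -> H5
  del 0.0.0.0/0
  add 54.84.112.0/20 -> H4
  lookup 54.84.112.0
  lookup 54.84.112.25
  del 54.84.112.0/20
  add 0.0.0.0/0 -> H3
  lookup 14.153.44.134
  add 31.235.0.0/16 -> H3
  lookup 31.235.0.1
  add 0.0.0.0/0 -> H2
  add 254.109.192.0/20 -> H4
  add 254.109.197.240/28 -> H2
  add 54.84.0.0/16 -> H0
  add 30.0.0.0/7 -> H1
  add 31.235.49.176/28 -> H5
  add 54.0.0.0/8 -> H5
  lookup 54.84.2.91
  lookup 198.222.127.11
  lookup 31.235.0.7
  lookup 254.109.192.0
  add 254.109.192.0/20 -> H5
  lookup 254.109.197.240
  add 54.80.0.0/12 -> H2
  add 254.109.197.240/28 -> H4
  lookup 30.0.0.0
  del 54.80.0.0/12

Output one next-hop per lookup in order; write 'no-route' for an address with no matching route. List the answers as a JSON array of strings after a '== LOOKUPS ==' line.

Apply in order:
  + 54.80.0.0/12 (H4) depth=12
  + 31.235.49.128/25 (H3) depth=25
  del 31.235.49.128/25 (clear depth 25)
  Q 54.82.94.128: descend 001101100101 ; hops seen [H4] ; pick H4
  Q 54.80.0.0: descend 001101100101 ; hops seen [H4] ; pick H4
  + 31.235.48.0/20 (H0) depth=20
  del 31.235.48.0/20 (clear depth 20)
  del 54.80.0.0/12 (clear depth 12)
  + 0.0.0.0/0 (H5) depth=0
  del 0.0.0.0/0 (clear depth 0)
  + 54.84.112.0/20 (H4) depth=20
  Q 54.84.112.0: descend 00110110010101000111 ; hops seen [H4] ; pick H4
  Q 54.84.112.25: descend 00110110010101000111 ; hops seen [H4] ; pick H4
  del 54.84.112.0/20 (clear depth 20)
  + 0.0.0.0/0 (H3) depth=0
  Q 14.153.44.134: descend 000 ; hops seen [H3] ; pick H3
  + 31.235.0.0/16 (H3) depth=16
  Q 31.235.0.1: descend 000111111110101100 ; hops seen [H3,H3] ; pick H3
  + 0.0.0.0/0 (H2) depth=0
  + 254.109.192.0/20 (H4) depth=20
  + 254.109.197.240/28 (H2) depth=28
  + 54.84.0.0/16 (H0) depth=16
  + 30.0.0.0/7 (H1) depth=7
  + 31.235.49.176/28 (H5) depth=28
  + 54.0.0.0/8 (H5) depth=8
  Q 54.84.2.91: descend 00110110010101000 ; hops seen [H2,H5,H0] ; pick H0
  Q 198.222.127.11: descend 11 ; hops seen [H2] ; pick H2
  Q 31.235.0.7: descend 000111111110101100 ; hops seen [H2,H1,H3] ; pick H3
  Q 254.109.192.0: descend 111111100110110111000 ; hops seen [H2,H4] ; pick H4
  + 254.109.192.0/20 (H5) depth=20
  Q 254.109.197.240: descend 1111111001101101110001011111 ; hops seen [H2,H5,H2] ; pick H2
  + 54.80.0.0/12 (H2) depth=12
  + 254.109.197.240/28 (H4) depth=28
  Q 30.0.0.0: descend 0001111 ; hops seen [H2,H1] ; pick H1
  del 54.80.0.0/12 (clear depth 12)

== LOOKUPS ==
["H4","H4","H4","H4","H3","H3","H0","H2","H3","H4","H2","H1"]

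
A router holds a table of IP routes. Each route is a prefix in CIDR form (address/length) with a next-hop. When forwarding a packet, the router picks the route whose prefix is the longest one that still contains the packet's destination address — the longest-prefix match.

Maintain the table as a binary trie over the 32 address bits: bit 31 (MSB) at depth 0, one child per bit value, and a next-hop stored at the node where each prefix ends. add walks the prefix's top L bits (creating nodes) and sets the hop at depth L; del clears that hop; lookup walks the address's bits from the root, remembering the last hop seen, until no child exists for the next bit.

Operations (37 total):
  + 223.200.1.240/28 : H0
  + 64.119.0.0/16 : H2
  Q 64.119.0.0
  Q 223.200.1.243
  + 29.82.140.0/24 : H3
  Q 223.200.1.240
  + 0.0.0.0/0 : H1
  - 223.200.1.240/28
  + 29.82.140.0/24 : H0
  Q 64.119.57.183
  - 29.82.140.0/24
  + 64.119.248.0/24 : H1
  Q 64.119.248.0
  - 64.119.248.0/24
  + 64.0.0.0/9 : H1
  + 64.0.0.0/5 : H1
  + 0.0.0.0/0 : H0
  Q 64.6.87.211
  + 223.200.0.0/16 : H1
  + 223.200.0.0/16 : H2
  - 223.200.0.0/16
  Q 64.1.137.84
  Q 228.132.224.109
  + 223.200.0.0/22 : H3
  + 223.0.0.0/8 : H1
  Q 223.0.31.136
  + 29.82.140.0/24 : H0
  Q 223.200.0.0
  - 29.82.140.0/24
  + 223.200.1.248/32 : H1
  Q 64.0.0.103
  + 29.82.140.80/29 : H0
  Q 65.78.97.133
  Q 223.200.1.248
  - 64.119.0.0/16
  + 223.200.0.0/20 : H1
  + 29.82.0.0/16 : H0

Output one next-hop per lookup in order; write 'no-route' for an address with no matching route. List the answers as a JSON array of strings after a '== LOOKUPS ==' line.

Process each operation:
  + 223.200.1.240/28 (H0) depth=28
  + 64.119.0.0/16 (H2) depth=16
  Q 64.119.0.0: descend 0100000001110111 ; hops seen [H2] ; pick H2
  Q 223.200.1.243: descend 1101111111001000000000011111 ; hops seen [H0] ; pick H0
  + 29.82.140.0/24 (H3) depth=24
  Q 223.200.1.240: descend 1101111111001000000000011111 ; hops seen [H0] ; pick H0
  + 0.0.0.0/0 (H1) depth=0
  - 223.200.1.240/28 clear@28
  + 29.82.140.0/24 (H0) depth=24
  Q 64.119.57.183: descend 0100000001110111 ; hops seen [H1,H2] ; pick H2
  - 29.82.140.0/24 clear@24
  + 64.119.248.0/24 (H1) depth=24
  Q 64.119.248.0: descend 010000000111011111111000 ; hops seen [H1,H2,H1] ; pick H1
  - 64.119.248.0/24 clear@24
  + 64.0.0.0/9 (H1) depth=9
  + 64.0.0.0/5 (H1) depth=5
  + 0.0.0.0/0 (H0) depth=0
  Q 64.6.87.211: descend 010000000 ; hops seen [H0,H1,H1] ; pick H1
  + 223.200.0.0/16 (H1) depth=16
  + 223.200.0.0/16 (H2) depth=16
  - 223.200.0.0/16 clear@16
  Q 64.1.137.84: descend 010000000 ; hops seen [H0,H1,H1] ; pick H1
  Q 228.132.224.109: descend 11 ; hops seen [H0] ; pick H0
  + 223.200.0.0/22 (H3) depth=22
  + 223.0.0.0/8 (H1) depth=8
  Q 223.0.31.136: descend 11011111 ; hops seen [H0,H1] ; pick H1
  + 29.82.140.0/24 (H0) depth=24
  Q 223.200.0.0: descend 11011111110010000000000 ; hops seen [H0,H1,H3] ; pick H3
  - 29.82.140.0/24 clear@24
  + 223.200.1.248/32 (H1) depth=32
  Q 64.0.0.103: descend 010000000 ; hops seen [H0,H1,H1] ; pick H1
  + 29.82.140.80/29 (H0) depth=29
  Q 65.78.97.133: descend 0100000 ; hops seen [H0,H1] ; pick H1
  Q 223.200.1.248: descend 11011111110010000000000111111000 ; hops seen [H0,H1,H3,H1] ; pick H1
  - 64.119.0.0/16 clear@16
  + 223.200.0.0/20 (H1) depth=20
  + 29.82.0.0/16 (H0) depth=16

== LOOKUPS ==
["H2","H0","H0","H2","H1","H1","H1","H0","H1","H3","H1","H1","H1"]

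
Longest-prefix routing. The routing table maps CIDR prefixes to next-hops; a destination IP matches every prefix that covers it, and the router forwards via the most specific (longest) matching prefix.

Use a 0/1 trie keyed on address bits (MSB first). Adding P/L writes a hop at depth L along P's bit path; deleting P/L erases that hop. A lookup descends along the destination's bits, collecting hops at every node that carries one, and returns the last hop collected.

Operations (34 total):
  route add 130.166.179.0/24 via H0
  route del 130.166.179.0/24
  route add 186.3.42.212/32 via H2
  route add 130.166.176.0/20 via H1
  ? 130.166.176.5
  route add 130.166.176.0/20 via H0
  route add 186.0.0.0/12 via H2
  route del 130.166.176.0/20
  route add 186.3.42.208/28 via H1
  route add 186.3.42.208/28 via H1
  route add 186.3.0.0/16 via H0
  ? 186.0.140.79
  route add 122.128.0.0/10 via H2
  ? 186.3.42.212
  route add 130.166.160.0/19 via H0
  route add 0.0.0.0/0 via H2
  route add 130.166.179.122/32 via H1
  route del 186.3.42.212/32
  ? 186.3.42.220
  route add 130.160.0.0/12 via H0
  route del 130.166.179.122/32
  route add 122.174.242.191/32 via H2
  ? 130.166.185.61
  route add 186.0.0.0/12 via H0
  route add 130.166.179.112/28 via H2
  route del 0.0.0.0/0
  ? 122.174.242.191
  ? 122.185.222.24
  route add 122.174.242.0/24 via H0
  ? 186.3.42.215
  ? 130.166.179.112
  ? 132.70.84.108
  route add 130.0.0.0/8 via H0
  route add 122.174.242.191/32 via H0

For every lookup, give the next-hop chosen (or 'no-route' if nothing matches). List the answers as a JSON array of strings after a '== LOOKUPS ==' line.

Trace:
  + 130.166.179.0/24 (H0) depth=24
  - 130.166.179.0/24 clear@24
  + 186.3.42.212/32 (H2) depth=32
  + 130.166.176.0/20 (H1) depth=20
  ? 130.166.176.5  path d0:-→d1:-→d2:-→d3:-→d4:-→d5:-→d6:-→d7:-→d8:-→d9:-→d10:-→d11:-→d12:-→d13:-→d14:-→d15:-→d16:-→d17:-→d18:-→d19:-→d20:H1→d21:-→d22:-  best=H1
  + 130.166.176.0/20 (H0) depth=20
  + 186.0.0.0/12 (H2) depth=12
  - 130.166.176.0/20 clear@20
  + 186.3.42.208/28 (H1) depth=28
  + 186.3.42.208/28 (H1) depth=28
  + 186.3.0.0/16 (H0) depth=16
  ? 186.0.140.79  path d0:-→d1:-→d2:-→d3:-→d4:-→d5:-→d6:-→d7:-→d8:-→d9:-→d10:-→d11:-→d12:H2→d13:-→d14:-  best=H2
  + 122.128.0.0/10 (H2) depth=10
  ? 186.3.42.212  path d0:-→d1:-→d2:-→d3:-→d4:-→d5:-→d6:-→d7:-→d8:-→d9:-→d10:-→d11:-→d12:H2→d13:-→d14:-→d15:-→d16:H0→d17:-→d18:-→d19:-→d20:-→d21:-→d22:-→d23:-→d24:-→d25:-→d26:-→d27:-→d28:H1→d29:-→d30:-→d31:-→d32:H2  best=H2
  + 130.166.160.0/19 (H0) depth=19
  + 0.0.0.0/0 (H2) depth=0
  + 130.166.179.122/32 (H1) depth=32
  - 186.3.42.212/32 clear@32
  ? 186.3.42.220  path d0:H2→d1:-→d2:-→d3:-→d4:-→d5:-→d6:-→d7:-→d8:-→d9:-→d10:-→d11:-→d12:H2→d13:-→d14:-→d15:-→d16:H0→d17:-→d18:-→d19:-→d20:-→d21:-→d22:-→d23:-→d24:-→d25:-→d26:-→d27:-→d28:H1  best=H1
  + 130.160.0.0/12 (H0) depth=12
  - 130.166.179.122/32 clear@32
  + 122.174.242.191/32 (H2) depth=32
  ? 130.166.185.61  path d0:H2→d1:-→d2:-→d3:-→d4:-→d5:-→d6:-→d7:-→d8:-→d9:-→d10:-→d11:-→d12:H0→d13:-→d14:-→d15:-→d16:-→d17:-→d18:-→d19:H0→d20:-  best=H0
  + 186.0.0.0/12 (H0) depth=12
  + 130.166.179.112/28 (H2) depth=28
  - 0.0.0.0/0 clear@0
  ? 122.174.242.191  path d0:-→d1:-→d2:-→d3:-→d4:-→d5:-→d6:-→d7:-→d8:-→d9:-→d10:H2→d11:-→d12:-→d13:-→d14:-→d15:-→d16:-→d17:-→d18:-→d19:-→d20:-→d21:-→d22:-→d23:-→d24:-→d25:-→d26:-→d27:-→d28:-→d29:-→d30:-→d31:-→d32:H2  best=H2
  ? 122.185.222.24  path d0:-→d1:-→d2:-→d3:-→d4:-→d5:-→d6:-→d7:-→d8:-→d9:-→d10:H2→d11:-  best=H2
  + 122.174.242.0/24 (H0) depth=24
  ? 186.3.42.215  path d0:-→d1:-→d2:-→d3:-→d4:-→d5:-→d6:-→d7:-→d8:-→d9:-→d10:-→d11:-→d12:H0→d13:-→d14:-→d15:-→d16:H0→d17:-→d18:-→d19:-→d20:-→d21:-→d22:-→d23:-→d24:-→d25:-→d26:-→d27:-→d28:H1→d29:-→d30:-  best=H1
  ? 130.166.179.112  path d0:-→d1:-→d2:-→d3:-→d4:-→d5:-→d6:-→d7:-→d8:-→d9:-→d10:-→d11:-→d12:H0→d13:-→d14:-→d15:-→d16:-→d17:-→d18:-→d19:H0→d20:-→d21:-→d22:-→d23:-→d24:-→d25:-→d26:-→d27:-→d28:H2  best=H2
  ? 132.70.84.108  path d0:-→d1:-→d2:-→d3:-→d4:-→d5:-  best=no-route
  + 130.0.0.0/8 (H0) depth=8
  + 122.174.242.191/32 (H0) depth=32

== LOOKUPS ==
["H1","H2","H2","H1","H0","H2","H2","H1","H2","no-route"]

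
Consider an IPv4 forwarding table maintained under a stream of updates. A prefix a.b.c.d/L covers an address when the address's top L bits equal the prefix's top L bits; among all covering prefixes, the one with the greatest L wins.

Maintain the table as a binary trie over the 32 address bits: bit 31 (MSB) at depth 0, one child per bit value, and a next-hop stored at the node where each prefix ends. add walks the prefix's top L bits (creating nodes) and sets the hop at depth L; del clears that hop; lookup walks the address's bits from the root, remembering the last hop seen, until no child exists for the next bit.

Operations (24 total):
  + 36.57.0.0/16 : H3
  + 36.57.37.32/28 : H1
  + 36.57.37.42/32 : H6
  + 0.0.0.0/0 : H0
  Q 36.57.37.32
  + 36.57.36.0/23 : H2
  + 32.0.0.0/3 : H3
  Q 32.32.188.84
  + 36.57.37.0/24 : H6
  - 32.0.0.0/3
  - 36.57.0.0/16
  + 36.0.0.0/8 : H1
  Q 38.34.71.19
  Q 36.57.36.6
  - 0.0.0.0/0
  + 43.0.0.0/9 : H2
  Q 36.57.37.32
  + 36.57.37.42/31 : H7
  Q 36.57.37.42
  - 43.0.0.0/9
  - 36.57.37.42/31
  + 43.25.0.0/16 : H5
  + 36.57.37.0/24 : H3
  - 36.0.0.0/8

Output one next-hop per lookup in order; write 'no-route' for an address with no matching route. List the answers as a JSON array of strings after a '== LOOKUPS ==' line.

Process each operation:
  + 36.57.0.0/16 (H3) depth=16
  + 36.57.37.32/28 (H1) depth=28
  + 36.57.37.42/32 (H6) depth=32
  + 0.0.0.0/0 (H0) depth=0
  ? 36.57.37.32  path d0:H0→d1:-→d2:-→d3:-→d4:-→d5:-→d6:-→d7:-→d8:-→d9:-→d10:-→d11:-→d12:-→d13:-→d14:-→d15:-→d16:H3→d17:-→d18:-→d19:-→d20:-→d21:-→d22:-→d23:-→d24:-→d25:-→d26:-→d27:-→d28:H1  best=H1
  + 36.57.36.0/23 (H2) depth=23
  + 32.0.0.0/3 (H3) depth=3
  ? 32.32.188.84  path d0:H0→d1:-→d2:-→d3:H3→d4:-→d5:-  best=H3
  + 36.57.37.0/24 (H6) depth=24
  del 32.0.0.0/3 (clear depth 3)
  del 36.57.0.0/16 (clear depth 16)
  + 36.0.0.0/8 (H1) depth=8
  ? 38.34.71.19  path d0:H0→d1:-→d2:-→d3:-→d4:-→d5:-→d6:-  best=H0
  ? 36.57.36.6  path d0:H0→d1:-→d2:-→d3:-→d4:-→d5:-→d6:-→d7:-→d8:H1→d9:-→d10:-→d11:-→d12:-→d13:-→d14:-→d15:-→d16:-→d17:-→d18:-→d19:-→d20:-→d21:-→d22:-→d23:H2  best=H2
  del 0.0.0.0/0 (clear depth 0)
  + 43.0.0.0/9 (H2) depth=9
  ? 36.57.37.32  path d0:-→d1:-→d2:-→d3:-→d4:-→d5:-→d6:-→d7:-→d8:H1→d9:-→d10:-→d11:-→d12:-→d13:-→d14:-→d15:-→d16:-→d17:-→d18:-→d19:-→d20:-→d21:-→d22:-→d23:H2→d24:H6→d25:-→d26:-→d27:-→d28:H1  best=H1
  + 36.57.37.42/31 (H7) depth=31
  ? 36.57.37.42  path d0:-→d1:-→d2:-→d3:-→d4:-→d5:-→d6:-→d7:-→d8:H1→d9:-→d10:-→d11:-→d12:-→d13:-→d14:-→d15:-→d16:-→d17:-→d18:-→d19:-→d20:-→d21:-→d22:-→d23:H2→d24:H6→d25:-→d26:-→d27:-→d28:H1→d29:-→d30:-→d31:H7→d32:H6  best=H6
  del 43.0.0.0/9 (clear depth 9)
  del 36.57.37.42/31 (clear depth 31)
  + 43.25.0.0/16 (H5) depth=16
  + 36.57.37.0/24 (H3) depth=24
  del 36.0.0.0/8 (clear depth 8)

== LOOKUPS ==
["H1","H3","H0","H2","H1","H6"]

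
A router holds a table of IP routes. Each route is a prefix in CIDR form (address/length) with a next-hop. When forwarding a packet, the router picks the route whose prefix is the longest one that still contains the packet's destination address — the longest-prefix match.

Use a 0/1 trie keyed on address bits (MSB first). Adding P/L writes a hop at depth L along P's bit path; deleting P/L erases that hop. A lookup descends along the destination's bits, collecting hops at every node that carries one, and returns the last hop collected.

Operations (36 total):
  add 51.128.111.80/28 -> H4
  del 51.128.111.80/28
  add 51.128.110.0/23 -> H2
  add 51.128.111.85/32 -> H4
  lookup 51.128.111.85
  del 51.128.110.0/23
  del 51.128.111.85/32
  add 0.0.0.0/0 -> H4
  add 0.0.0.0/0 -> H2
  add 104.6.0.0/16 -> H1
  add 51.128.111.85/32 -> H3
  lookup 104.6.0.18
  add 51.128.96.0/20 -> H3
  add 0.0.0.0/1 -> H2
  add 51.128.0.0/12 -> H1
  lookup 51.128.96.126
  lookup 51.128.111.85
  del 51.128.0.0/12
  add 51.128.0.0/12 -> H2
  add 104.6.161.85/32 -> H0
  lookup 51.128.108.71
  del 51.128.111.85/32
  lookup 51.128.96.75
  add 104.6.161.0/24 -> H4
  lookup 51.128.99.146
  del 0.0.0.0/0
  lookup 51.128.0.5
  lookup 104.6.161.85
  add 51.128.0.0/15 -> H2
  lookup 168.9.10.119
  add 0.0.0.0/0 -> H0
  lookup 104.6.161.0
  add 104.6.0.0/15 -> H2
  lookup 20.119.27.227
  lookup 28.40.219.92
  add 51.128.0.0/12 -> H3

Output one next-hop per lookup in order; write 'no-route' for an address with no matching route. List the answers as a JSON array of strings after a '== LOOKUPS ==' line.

Apply in order:
  add 51.128.111.80/28 -> H4 at depth 28
  del 51.128.111.80/28 (clear depth 28)
  add 51.128.110.0/23 -> H2 at depth 23
  add 51.128.111.85/32 -> H4 at depth 32
  Q 51.128.111.85: descend 00110011100000000110111101010101 ; hops seen [H2,H4] ; pick H4
  del 51.128.110.0/23 (clear depth 23)
  del 51.128.111.85/32 (clear depth 32)
  add 0.0.0.0/0 -> H4 at depth 0
  add 0.0.0.0/0 -> H2 at depth 0
  add 104.6.0.0/16 -> H1 at depth 16
  add 51.128.111.85/32 -> H3 at depth 32
  Q 104.6.0.18: descend 0110100000000110 ; hops seen [H2,H1] ; pick H1
  add 51.128.96.0/20 -> H3 at depth 20
  add 0.0.0.0/1 -> H2 at depth 1
  add 51.128.0.0/12 -> H1 at depth 12
  Q 51.128.96.126: descend 00110011100000000110 ; hops seen [H2,H2,H1,H3] ; pick H3
  Q 51.128.111.85: descend 00110011100000000110111101010101 ; hops seen [H2,H2,H1,H3,H3] ; pick H3
  del 51.128.0.0/12 (clear depth 12)
  add 51.128.0.0/12 -> H2 at depth 12
  add 104.6.161.85/32 -> H0 at depth 32
  Q 51.128.108.71: descend 0011001110000000011011 ; hops seen [H2,H2,H2,H3] ; pick H3
  del 51.128.111.85/32 (clear depth 32)
  Q 51.128.96.75: descend 00110011100000000110 ; hops seen [H2,H2,H2,H3] ; pick H3
  add 104.6.161.0/24 -> H4 at depth 24
  Q 51.128.99.146: descend 00110011100000000110 ; hops seen [H2,H2,H2,H3] ; pick H3
  del 0.0.0.0/0 (clear depth 0)
  Q 51.128.0.5: descend 00110011100000000 ; hops seen [H2,H2] ; pick H2
  Q 104.6.161.85: descend 01101000000001101010000101010101 ; hops seen [H2,H1,H4,H0] ; pick H0
  add 51.128.0.0/15 -> H2 at depth 15
  Q 168.9.10.119: descend ε ; hops seen [∅] ; pick no-route
  add 0.0.0.0/0 -> H0 at depth 0
  Q 104.6.161.0: descend 0110100000000110101000010 ; hops seen [H0,H2,H1,H4] ; pick H4
  add 104.6.0.0/15 -> H2 at depth 15
  Q 20.119.27.227: descend 00 ; hops seen [H0,H2] ; pick H2
  Q 28.40.219.92: descend 00 ; hops seen [H0,H2] ; pick H2
  add 51.128.0.0/12 -> H3 at depth 12

== LOOKUPS ==
["H4","H1","H3","H3","H3","H3","H3","H2","H0","no-route","H4","H2","H2"]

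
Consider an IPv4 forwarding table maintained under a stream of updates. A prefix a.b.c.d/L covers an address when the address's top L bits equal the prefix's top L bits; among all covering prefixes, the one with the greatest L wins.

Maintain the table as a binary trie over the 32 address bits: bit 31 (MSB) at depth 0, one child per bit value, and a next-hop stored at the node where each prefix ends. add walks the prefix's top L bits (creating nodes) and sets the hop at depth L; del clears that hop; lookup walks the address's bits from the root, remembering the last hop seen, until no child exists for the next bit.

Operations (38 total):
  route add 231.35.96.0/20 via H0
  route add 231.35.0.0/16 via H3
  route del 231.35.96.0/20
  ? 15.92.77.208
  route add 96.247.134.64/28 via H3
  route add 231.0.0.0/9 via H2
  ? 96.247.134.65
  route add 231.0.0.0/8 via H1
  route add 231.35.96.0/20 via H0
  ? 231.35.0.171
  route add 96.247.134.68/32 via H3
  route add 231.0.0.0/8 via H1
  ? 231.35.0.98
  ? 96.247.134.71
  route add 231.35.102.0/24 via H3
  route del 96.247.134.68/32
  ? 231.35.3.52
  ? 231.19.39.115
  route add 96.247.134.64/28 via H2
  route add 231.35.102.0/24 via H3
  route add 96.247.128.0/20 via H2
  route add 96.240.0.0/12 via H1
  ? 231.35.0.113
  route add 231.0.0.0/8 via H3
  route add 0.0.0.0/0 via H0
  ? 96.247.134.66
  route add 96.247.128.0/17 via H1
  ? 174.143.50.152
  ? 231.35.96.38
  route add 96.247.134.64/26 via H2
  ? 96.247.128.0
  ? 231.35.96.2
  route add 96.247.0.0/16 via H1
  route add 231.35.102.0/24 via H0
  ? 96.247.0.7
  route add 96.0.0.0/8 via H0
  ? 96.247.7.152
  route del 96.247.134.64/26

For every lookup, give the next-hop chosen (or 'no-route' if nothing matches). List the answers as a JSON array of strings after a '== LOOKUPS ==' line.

Process each operation:
  add 231.35.96.0/20 -> H0 at depth 20
  add 231.35.0.0/16 -> H3 at depth 16
  - 231.35.96.0/20 clear@20
  lookup 15.92.77.208: bits ε walk d0:- -> no-route
  add 96.247.134.64/28 -> H3 at depth 28
  add 231.0.0.0/9 -> H2 at depth 9
  lookup 96.247.134.65: bits 0110000011110111100001100100 walk d0:-→d1:-→d2:-→d3:-→d4:-→d5:-→d6:-→d7:-→d8:-→d9:-→d10:-→d11:-→d12:-→d13:-→d14:-→d15:-→d16:-→d17:-→d18:-→d19:-→d20:-→d21:-→d22:-→d23:-→d24:-→d25:-→d26:-→d27:-→d28:H3 -> H3
  add 231.0.0.0/8 -> H1 at depth 8
  add 231.35.96.0/20 -> H0 at depth 20
  lookup 231.35.0.171: bits 11100111001000110 walk d0:-→d1:-→d2:-→d3:-→d4:-→d5:-→d6:-→d7:-→d8:H1→d9:H2→d10:-→d11:-→d12:-→d13:-→d14:-→d15:-→d16:H3→d17:- -> H3
  add 96.247.134.68/32 -> H3 at depth 32
  add 231.0.0.0/8 -> H1 at depth 8
  lookup 231.35.0.98: bits 11100111001000110 walk d0:-→d1:-→d2:-→d3:-→d4:-→d5:-→d6:-→d7:-→d8:H1→d9:H2→d10:-→d11:-→d12:-→d13:-→d14:-→d15:-→d16:H3→d17:- -> H3
  lookup 96.247.134.71: bits 011000001111011110000110010001 walk d0:-→d1:-→d2:-→d3:-→d4:-→d5:-→d6:-→d7:-→d8:-→d9:-→d10:-→d11:-→d12:-→d13:-→d14:-→d15:-→d16:-→d17:-→d18:-→d19:-→d20:-→d21:-→d22:-→d23:-→d24:-→d25:-→d26:-→d27:-→d28:H3→d29:-→d30:- -> H3
  add 231.35.102.0/24 -> H3 at depth 24
  - 96.247.134.68/32 clear@32
  lookup 231.35.3.52: bits 11100111001000110 walk d0:-→d1:-→d2:-→d3:-→d4:-→d5:-→d6:-→d7:-→d8:H1→d9:H2→d10:-→d11:-→d12:-→d13:-→d14:-→d15:-→d16:H3→d17:- -> H3
  lookup 231.19.39.115: bits 1110011100 walk d0:-→d1:-→d2:-→d3:-→d4:-→d5:-→d6:-→d7:-→d8:H1→d9:H2→d10:- -> H2
  add 96.247.134.64/28 -> H2 at depth 28
  add 231.35.102.0/24 -> H3 at depth 24
  add 96.247.128.0/20 -> H2 at depth 20
  add 96.240.0.0/12 -> H1 at depth 12
  lookup 231.35.0.113: bits 11100111001000110 walk d0:-→d1:-→d2:-→d3:-→d4:-→d5:-→d6:-→d7:-→d8:H1→d9:H2→d10:-→d11:-→d12:-→d13:-→d14:-→d15:-→d16:H3→d17:- -> H3
  add 231.0.0.0/8 -> H3 at depth 8
  add 0.0.0.0/0 -> H0 at depth 0
  lookup 96.247.134.66: bits 01100000111101111000011001000 walk d0:H0→d1:-→d2:-→d3:-→d4:-→d5:-→d6:-→d7:-→d8:-→d9:-→d10:-→d11:-→d12:H1→d13:-→d14:-→d15:-→d16:-→d17:-→d18:-→d19:-→d20:H2→d21:-→d22:-→d23:-→d24:-→d25:-→d26:-→d27:-→d28:H2→d29:- -> H2
  add 96.247.128.0/17 -> H1 at depth 17
  lookup 174.143.50.152: bits 1 walk d0:H0→d1:- -> H0
  lookup 231.35.96.38: bits 111001110010001101100 walk d0:H0→d1:-→d2:-→d3:-→d4:-→d5:-→d6:-→d7:-→d8:H3→d9:H2→d10:-→d11:-→d12:-→d13:-→d14:-→d15:-→d16:H3→d17:-→d18:-→d19:-→d20:H0→d21:- -> H0
  add 96.247.134.64/26 -> H2 at depth 26
  lookup 96.247.128.0: bits 011000001111011110000 walk d0:H0→d1:-→d2:-→d3:-→d4:-→d5:-→d6:-→d7:-→d8:-→d9:-→d10:-→d11:-→d12:H1→d13:-→d14:-→d15:-→d16:-→d17:H1→d18:-→d19:-→d20:H2→d21:- -> H2
  lookup 231.35.96.2: bits 111001110010001101100 walk d0:H0→d1:-→d2:-→d3:-→d4:-→d5:-→d6:-→d7:-→d8:H3→d9:H2→d10:-→d11:-→d12:-→d13:-→d14:-→d15:-→d16:H3→d17:-→d18:-→d19:-→d20:H0→d21:- -> H0
  add 96.247.0.0/16 -> H1 at depth 16
  add 231.35.102.0/24 -> H0 at depth 24
  lookup 96.247.0.7: bits 0110000011110111 walk d0:H0→d1:-→d2:-→d3:-→d4:-→d5:-→d6:-→d7:-→d8:-→d9:-→d10:-→d11:-→d12:H1→d13:-→d14:-→d15:-→d16:H1 -> H1
  add 96.0.0.0/8 -> H0 at depth 8
  lookup 96.247.7.152: bits 0110000011110111 walk d0:H0→d1:-→d2:-→d3:-→d4:-→d5:-→d6:-→d7:-→d8:H0→d9:-→d10:-→d11:-→d12:H1→d13:-→d14:-→d15:-→d16:H1 -> H1
  - 96.247.134.64/26 clear@26

== LOOKUPS ==
["no-route","H3","H3","H3","H3","H3","H2","H3","H2","H0","H0","H2","H0","H1","H1"]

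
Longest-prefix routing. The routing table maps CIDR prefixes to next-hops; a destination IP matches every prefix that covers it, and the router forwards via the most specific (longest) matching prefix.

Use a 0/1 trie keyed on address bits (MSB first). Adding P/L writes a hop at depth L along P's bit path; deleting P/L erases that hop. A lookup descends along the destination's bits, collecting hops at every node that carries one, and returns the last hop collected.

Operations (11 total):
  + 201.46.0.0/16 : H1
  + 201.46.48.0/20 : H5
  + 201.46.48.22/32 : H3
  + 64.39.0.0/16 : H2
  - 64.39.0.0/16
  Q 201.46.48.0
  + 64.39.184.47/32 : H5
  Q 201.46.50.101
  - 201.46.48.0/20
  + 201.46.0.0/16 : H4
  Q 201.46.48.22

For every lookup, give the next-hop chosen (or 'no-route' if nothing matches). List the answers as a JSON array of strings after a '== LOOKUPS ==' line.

Apply in order:
  add 201.46.0.0/16 -> H1 at depth 16
  add 201.46.48.0/20 -> H5 at depth 20
  add 201.46.48.22/32 -> H3 at depth 32
  add 64.39.0.0/16 -> H2 at depth 16
  del 64.39.0.0/16 (clear depth 16)
  ? 201.46.48.0  path d0:-→d1:-→d2:-→d3:-→d4:-→d5:-→d6:-→d7:-→d8:-→d9:-→d10:-→d11:-→d12:-→d13:-→d14:-→d15:-→d16:H1→d17:-→d18:-→d19:-→d20:H5→d21:-→d22:-→d23:-→d24:-→d25:-→d26:-→d27:-  best=H5
  add 64.39.184.47/32 -> H5 at depth 32
  ? 201.46.50.101  path d0:-→d1:-→d2:-→d3:-→d4:-→d5:-→d6:-→d7:-→d8:-→d9:-→d10:-→d11:-→d12:-→d13:-→d14:-→d15:-→d16:H1→d17:-→d18:-→d19:-→d20:H5→d21:-→d22:-  best=H5
  del 201.46.48.0/20 (clear depth 20)
  add 201.46.0.0/16 -> H4 at depth 16
  ? 201.46.48.22  path d0:-→d1:-→d2:-→d3:-→d4:-→d5:-→d6:-→d7:-→d8:-→d9:-→d10:-→d11:-→d12:-→d13:-→d14:-→d15:-→d16:H4→d17:-→d18:-→d19:-→d20:-→d21:-→d22:-→d23:-→d24:-→d25:-→d26:-→d27:-→d28:-→d29:-→d30:-→d31:-→d32:H3  best=H3

== LOOKUPS ==
["H5","H5","H3"]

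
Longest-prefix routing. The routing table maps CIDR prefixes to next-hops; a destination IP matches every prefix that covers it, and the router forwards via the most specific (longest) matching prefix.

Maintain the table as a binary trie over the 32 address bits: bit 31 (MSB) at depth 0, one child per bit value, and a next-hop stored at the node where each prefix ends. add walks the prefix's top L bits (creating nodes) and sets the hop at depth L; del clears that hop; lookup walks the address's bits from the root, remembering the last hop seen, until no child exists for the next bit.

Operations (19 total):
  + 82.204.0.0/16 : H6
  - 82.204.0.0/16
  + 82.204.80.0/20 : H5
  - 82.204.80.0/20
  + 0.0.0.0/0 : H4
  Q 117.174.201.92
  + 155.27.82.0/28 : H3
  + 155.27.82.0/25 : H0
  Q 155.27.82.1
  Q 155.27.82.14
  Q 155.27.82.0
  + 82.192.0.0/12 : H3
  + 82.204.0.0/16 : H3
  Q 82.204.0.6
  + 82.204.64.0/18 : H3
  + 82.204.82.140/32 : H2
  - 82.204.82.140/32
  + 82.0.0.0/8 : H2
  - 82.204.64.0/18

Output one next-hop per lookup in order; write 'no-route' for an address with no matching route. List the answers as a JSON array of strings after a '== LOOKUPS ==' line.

Process each operation:
  add 82.204.0.0/16 -> H6 at depth 16
  - 82.204.0.0/16 clear@16
  add 82.204.80.0/20 -> H5 at depth 20
  - 82.204.80.0/20 clear@20
  add 0.0.0.0/0 -> H4 at depth 0
  Q 117.174.201.92: descend 01 ; hops seen [H4] ; pick H4
  add 155.27.82.0/28 -> H3 at depth 28
  add 155.27.82.0/25 -> H0 at depth 25
  Q 155.27.82.1: descend 1001101100011011010100100000 ; hops seen [H4,H0,H3] ; pick H3
  Q 155.27.82.14: descend 1001101100011011010100100000 ; hops seen [H4,H0,H3] ; pick H3
  Q 155.27.82.0: descend 1001101100011011010100100000 ; hops seen [H4,H0,H3] ; pick H3
  add 82.192.0.0/12 -> H3 at depth 12
  add 82.204.0.0/16 -> H3 at depth 16
  Q 82.204.0.6: descend 01010010110011000 ; hops seen [H4,H3,H3] ; pick H3
  add 82.204.64.0/18 -> H3 at depth 18
  add 82.204.82.140/32 -> H2 at depth 32
  - 82.204.82.140/32 clear@32
  add 82.0.0.0/8 -> H2 at depth 8
  - 82.204.64.0/18 clear@18

== LOOKUPS ==
["H4","H3","H3","H3","H3"]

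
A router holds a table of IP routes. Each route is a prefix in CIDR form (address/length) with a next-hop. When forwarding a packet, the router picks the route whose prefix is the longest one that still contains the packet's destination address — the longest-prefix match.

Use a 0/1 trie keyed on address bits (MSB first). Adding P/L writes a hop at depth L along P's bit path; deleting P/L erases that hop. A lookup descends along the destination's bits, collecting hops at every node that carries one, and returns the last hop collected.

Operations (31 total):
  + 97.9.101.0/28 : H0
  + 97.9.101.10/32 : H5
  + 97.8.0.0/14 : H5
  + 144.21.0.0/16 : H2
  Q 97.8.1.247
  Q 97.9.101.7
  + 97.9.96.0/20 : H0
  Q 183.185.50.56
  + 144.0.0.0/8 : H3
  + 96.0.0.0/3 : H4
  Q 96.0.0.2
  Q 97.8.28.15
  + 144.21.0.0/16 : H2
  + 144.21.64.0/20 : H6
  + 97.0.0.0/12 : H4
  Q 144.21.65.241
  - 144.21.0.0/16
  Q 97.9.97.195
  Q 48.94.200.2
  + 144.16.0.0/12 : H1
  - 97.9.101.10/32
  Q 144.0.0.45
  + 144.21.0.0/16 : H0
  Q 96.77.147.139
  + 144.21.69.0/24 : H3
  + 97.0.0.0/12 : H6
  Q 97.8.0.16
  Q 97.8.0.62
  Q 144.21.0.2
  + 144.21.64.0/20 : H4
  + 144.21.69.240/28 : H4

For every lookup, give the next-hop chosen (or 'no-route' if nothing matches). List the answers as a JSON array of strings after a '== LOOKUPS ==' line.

Trace:
  add 97.9.101.0/28 -> H0 at depth 28
  add 97.9.101.10/32 -> H5 at depth 32
  add 97.8.0.0/14 -> H5 at depth 14
  add 144.21.0.0/16 -> H2 at depth 16
  Q 97.8.1.247: descend 011000010000100 ; hops seen [H5] ; pick H5
  Q 97.9.101.7: descend 0110000100001001011001010000 ; hops seen [H5,H0] ; pick H0
  add 97.9.96.0/20 -> H0 at depth 20
  Q 183.185.50.56: descend 10 ; hops seen [∅] ; pick no-route
  add 144.0.0.0/8 -> H3 at depth 8
  add 96.0.0.0/3 -> H4 at depth 3
  Q 96.0.0.2: descend 0110000 ; hops seen [H4] ; pick H4
  Q 97.8.28.15: descend 011000010000100 ; hops seen [H4,H5] ; pick H5
  add 144.21.0.0/16 -> H2 at depth 16
  add 144.21.64.0/20 -> H6 at depth 20
  add 97.0.0.0/12 -> H4 at depth 12
  Q 144.21.65.241: descend 10010000000101010100 ; hops seen [H3,H2,H6] ; pick H6
  del 144.21.0.0/16 (clear depth 16)
  Q 97.9.97.195: descend 011000010000100101100 ; hops seen [H4,H4,H5,H0] ; pick H0
  Q 48.94.200.2: descend 0 ; hops seen [∅] ; pick no-route
  add 144.16.0.0/12 -> H1 at depth 12
  del 97.9.101.10/32 (clear depth 32)
  Q 144.0.0.45: descend 10010000000 ; hops seen [H3] ; pick H3
  add 144.21.0.0/16 -> H0 at depth 16
  Q 96.77.147.139: descend 0110000 ; hops seen [H4] ; pick H4
  add 144.21.69.0/24 -> H3 at depth 24
  add 97.0.0.0/12 -> H6 at depth 12
  Q 97.8.0.16: descend 011000010000100 ; hops seen [H4,H6,H5] ; pick H5
  Q 97.8.0.62: descend 011000010000100 ; hops seen [H4,H6,H5] ; pick H5
  Q 144.21.0.2: descend 10010000000101010 ; hops seen [H3,H1,H0] ; pick H0
  add 144.21.64.0/20 -> H4 at depth 20
  add 144.21.69.240/28 -> H4 at depth 28

== LOOKUPS ==
["H5","H0","no-route","H4","H5","H6","H0","no-route","H3","H4","H5","H5","H0"]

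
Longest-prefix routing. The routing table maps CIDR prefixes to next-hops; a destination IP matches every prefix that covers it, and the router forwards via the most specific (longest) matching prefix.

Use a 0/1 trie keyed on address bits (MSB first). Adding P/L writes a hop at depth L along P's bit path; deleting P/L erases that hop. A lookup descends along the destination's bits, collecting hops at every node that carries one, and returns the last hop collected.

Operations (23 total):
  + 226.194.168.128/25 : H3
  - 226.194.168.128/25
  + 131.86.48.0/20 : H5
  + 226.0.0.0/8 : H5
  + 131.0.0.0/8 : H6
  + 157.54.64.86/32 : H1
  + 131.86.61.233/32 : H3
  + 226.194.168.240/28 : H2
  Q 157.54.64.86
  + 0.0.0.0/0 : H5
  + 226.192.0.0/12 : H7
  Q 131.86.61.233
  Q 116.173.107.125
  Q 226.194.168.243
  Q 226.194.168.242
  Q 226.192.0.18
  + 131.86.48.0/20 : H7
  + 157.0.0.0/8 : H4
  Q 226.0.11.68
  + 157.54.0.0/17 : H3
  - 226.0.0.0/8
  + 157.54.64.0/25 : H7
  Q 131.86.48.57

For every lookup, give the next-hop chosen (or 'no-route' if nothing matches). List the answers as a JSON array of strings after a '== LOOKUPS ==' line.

Apply in order:
  add 226.194.168.128/25 -> H3 at depth 25
  - 226.194.168.128/25 clear@25
  add 131.86.48.0/20 -> H5 at depth 20
  add 226.0.0.0/8 -> H5 at depth 8
  add 131.0.0.0/8 -> H6 at depth 8
  add 157.54.64.86/32 -> H1 at depth 32
  add 131.86.61.233/32 -> H3 at depth 32
  add 226.194.168.240/28 -> H2 at depth 28
  lookup 157.54.64.86: bits 10011101001101100100000001010110 walk d0:-→d1:-→d2:-→d3:-→d4:-→d5:-→d6:-→d7:-→d8:-→d9:-→d10:-→d11:-→d12:-→d13:-→d14:-→d15:-→d16:-→d17:-→d18:-→d19:-→d20:-→d21:-→d22:-→d23:-→d24:-→d25:-→d26:-→d27:-→d28:-→d29:-→d30:-→d31:-→d32:H1 -> H1
  add 0.0.0.0/0 -> H5 at depth 0
  add 226.192.0.0/12 -> H7 at depth 12
  lookup 131.86.61.233: bits 10000011010101100011110111101001 walk d0:H5→d1:-→d2:-→d3:-→d4:-→d5:-→d6:-→d7:-→d8:H6→d9:-→d10:-→d11:-→d12:-→d13:-→d14:-→d15:-→d16:-→d17:-→d18:-→d19:-→d20:H5→d21:-→d22:-→d23:-→d24:-→d25:-→d26:-→d27:-→d28:-→d29:-→d30:-→d31:-→d32:H3 -> H3
  lookup 116.173.107.125: bits ε walk d0:H5 -> H5
  lookup 226.194.168.243: bits 1110001011000010101010001111 walk d0:H5→d1:-→d2:-→d3:-→d4:-→d5:-→d6:-→d7:-→d8:H5→d9:-→d10:-→d11:-→d12:H7→d13:-→d14:-→d15:-→d16:-→d17:-→d18:-→d19:-→d20:-→d21:-→d22:-→d23:-→d24:-→d25:-→d26:-→d27:-→d28:H2 -> H2
  lookup 226.194.168.242: bits 1110001011000010101010001111 walk d0:H5→d1:-→d2:-→d3:-→d4:-→d5:-→d6:-→d7:-→d8:H5→d9:-→d10:-→d11:-→d12:H7→d13:-→d14:-→d15:-→d16:-→d17:-→d18:-→d19:-→d20:-→d21:-→d22:-→d23:-→d24:-→d25:-→d26:-→d27:-→d28:H2 -> H2
  lookup 226.192.0.18: bits 11100010110000 walk d0:H5→d1:-→d2:-→d3:-→d4:-→d5:-→d6:-→d7:-→d8:H5→d9:-→d10:-→d11:-→d12:H7→d13:-→d14:- -> H7
  add 131.86.48.0/20 -> H7 at depth 20
  add 157.0.0.0/8 -> H4 at depth 8
  lookup 226.0.11.68: bits 11100010 walk d0:H5→d1:-→d2:-→d3:-→d4:-→d5:-→d6:-→d7:-→d8:H5 -> H5
  add 157.54.0.0/17 -> H3 at depth 17
  - 226.0.0.0/8 clear@8
  add 157.54.64.0/25 -> H7 at depth 25
  lookup 131.86.48.57: bits 10000011010101100011 walk d0:H5→d1:-→d2:-→d3:-→d4:-→d5:-→d6:-→d7:-→d8:H6→d9:-→d10:-→d11:-→d12:-→d13:-→d14:-→d15:-→d16:-→d17:-→d18:-→d19:-→d20:H7 -> H7

== LOOKUPS ==
["H1","H3","H5","H2","H2","H7","H5","H7"]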